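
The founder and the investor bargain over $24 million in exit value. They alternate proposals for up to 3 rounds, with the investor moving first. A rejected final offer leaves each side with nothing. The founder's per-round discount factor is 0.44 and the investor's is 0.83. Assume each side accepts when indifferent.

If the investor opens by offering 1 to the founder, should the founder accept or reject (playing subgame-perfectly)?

Round 3 (the investor proposes): rejection yields 0 for the founder; the investor offers 0 and keeps 24.
Round 2 (the founder proposes): the investor can get 24 next round, worth 0.83 × 24 = 19.92 now. The founder offers 19.92 and keeps 24 − 19.92 = 4.08.
So by rejecting in round 1, the founder gets 4.08 next round, worth 0.44 × 4.08 = 1.7952 now.
Offer 1 < 1.7952, so the founder rejects.

Reject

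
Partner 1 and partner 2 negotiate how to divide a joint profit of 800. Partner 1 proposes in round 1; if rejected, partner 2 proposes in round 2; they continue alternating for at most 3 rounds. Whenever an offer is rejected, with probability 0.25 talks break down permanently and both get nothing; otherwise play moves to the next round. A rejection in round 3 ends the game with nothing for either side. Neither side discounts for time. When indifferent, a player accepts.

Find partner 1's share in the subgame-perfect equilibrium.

650

By backward induction:
Round 3 (partner 1 proposes): rejection yields 0 for partner 2; partner 1 offers 0 and keeps 800.
Round 2 (partner 2 proposes): rejecting gives partner 1 an expected 0.75 × 800 = 600; partner 2 offers that and keeps 200.
Round 1 (partner 1 proposes): rejecting gives partner 2 an expected 0.75 × 200 = 150, so partner 1 offers 150, keeping 650.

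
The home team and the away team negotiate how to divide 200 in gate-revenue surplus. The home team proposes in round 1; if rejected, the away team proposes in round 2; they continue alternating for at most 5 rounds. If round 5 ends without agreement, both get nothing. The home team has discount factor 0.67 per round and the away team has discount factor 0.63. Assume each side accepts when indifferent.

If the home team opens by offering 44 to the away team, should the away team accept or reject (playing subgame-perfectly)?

Reject

Round 5 (the home team proposes): rejection yields 0 for the away team; the home team offers 0 and keeps 200.
Round 4 (the away team proposes): the home team can get 200 next round, worth 0.67 × 200 = 134 now. The away team offers 134 and keeps 200 − 134 = 66.
Round 3 (the home team proposes): the away team can get 66 next round, worth 0.63 × 66 = 41.58 now. The home team offers 41.58 and keeps 200 − 41.58 = 158.42.
Round 2 (the away team proposes): the home team can get 158.42 next round, worth 0.67 × 158.42 = 106.1414 now; the away team offers that and keeps 93.8586.
So by rejecting in round 1, the away team gets 93.8586 next round, worth 0.63 × 93.8586 = 59.130918 now.
Offer 44 < 59.130918, so the away team rejects.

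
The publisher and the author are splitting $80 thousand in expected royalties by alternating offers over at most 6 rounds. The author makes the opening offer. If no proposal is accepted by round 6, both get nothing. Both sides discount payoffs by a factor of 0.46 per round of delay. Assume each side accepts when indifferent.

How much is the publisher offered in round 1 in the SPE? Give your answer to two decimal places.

25.72

Round 6 (the publisher proposes): rejection yields 0 for the author; the publisher offers 0 and keeps 80.
Round 5 (the author proposes): the publisher can get 80 next round, worth 0.46 × 80 = 36.8 now. The author offers 36.8 and keeps 80 − 36.8 = 43.2.
Round 4 (the publisher proposes): the author can get 43.2 next round, worth 0.46 × 43.2 = 19.872 now, so the publisher offers 19.872, keeping 60.128.
Round 3 (the author proposes): the publisher can get 60.128 next round, worth 0.46 × 60.128 = 27.65888 now. The author offers 27.65888 and keeps 80 − 27.65888 = 52.34112.
Round 2 (the publisher proposes): the author can get 52.34112 next round, worth 0.46 × 52.34112 = 24.0769152 now. The publisher offers 24.0769152 and keeps 80 − 24.0769152 = 55.9230848.
Round 1 (the author proposes): the publisher can get 55.9230848 next round, worth 0.46 × 55.9230848 = 25.724619008 now. The author offers 25.724619008 and keeps 80 − 25.724619008 = 54.275380992.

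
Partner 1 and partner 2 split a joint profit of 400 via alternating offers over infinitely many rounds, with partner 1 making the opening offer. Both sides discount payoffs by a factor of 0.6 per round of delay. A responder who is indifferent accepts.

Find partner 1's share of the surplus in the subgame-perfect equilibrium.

250

In a stationary SPE each proposer offers the other exactly their discounted continuation value.
If partner 1 keeps x when proposing and partner 2 keeps y when proposing, then x = 400 − 0.6y and y = 400 − 0.6x.
Solving: x = 400(1 − 0.6) / (1 − 0.6·0.6) = 160 / 0.64 = 250.
Partner 2 gets 400 − 250 = 150.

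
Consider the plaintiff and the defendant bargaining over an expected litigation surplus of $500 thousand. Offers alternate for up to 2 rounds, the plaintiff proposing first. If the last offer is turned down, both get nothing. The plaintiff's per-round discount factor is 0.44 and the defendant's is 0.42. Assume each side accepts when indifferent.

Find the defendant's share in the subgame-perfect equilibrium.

210

Round 2 (the defendant proposes): rejection yields 0 for the plaintiff; the defendant offers 0 and keeps 500.
Round 1 (the plaintiff proposes): the defendant can get 500 next round, worth 0.42 × 500 = 210 now. The plaintiff offers 210 and keeps 500 − 210 = 290.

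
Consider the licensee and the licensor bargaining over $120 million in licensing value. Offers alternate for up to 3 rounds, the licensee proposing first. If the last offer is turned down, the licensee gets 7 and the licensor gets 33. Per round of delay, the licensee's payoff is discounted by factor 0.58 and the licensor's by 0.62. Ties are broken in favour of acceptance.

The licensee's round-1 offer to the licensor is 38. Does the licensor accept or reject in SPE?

Round 3 (the licensee proposes): the licensor gets 33 if talks fail, so the licensee offers 33 and keeps 87.
Round 2 (the licensor proposes): the licensee can get 87 next round, worth 0.58 × 87 = 50.46 now. The licensor offers 50.46 and keeps 120 − 50.46 = 69.54.
So by rejecting in round 1, the licensor gets 69.54 next round, worth 0.62 × 69.54 = 43.1148 now.
Offer 38 < 43.1148, so the licensor rejects.

Reject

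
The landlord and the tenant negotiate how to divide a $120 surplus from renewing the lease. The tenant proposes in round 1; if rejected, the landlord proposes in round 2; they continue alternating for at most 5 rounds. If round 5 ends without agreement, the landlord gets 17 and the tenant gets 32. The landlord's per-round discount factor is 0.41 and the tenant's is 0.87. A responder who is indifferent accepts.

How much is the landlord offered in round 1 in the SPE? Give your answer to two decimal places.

Round 5 (the tenant proposes): the landlord gets 17 if talks fail, so the tenant offers 17 and keeps 103.
Round 4 (the landlord proposes): the tenant can get 103 next round, worth 0.87 × 103 = 89.61 now. The landlord offers 89.61 and keeps 120 − 89.61 = 30.39.
Round 3 (the tenant proposes): the landlord can get 30.39 next round, worth 0.41 × 30.39 = 12.4599 now. The tenant offers 12.4599 and keeps 120 − 12.4599 = 107.5401.
Round 2 (the landlord proposes): the tenant can get 107.5401 next round, worth 0.87 × 107.5401 = 93.559887 now. The landlord offers 93.559887 and keeps 120 − 93.559887 = 26.440113.
Round 1 (the tenant proposes): the landlord can get 26.440113 next round, worth 0.41 × 26.440113 = 10.84044633 now. The tenant offers 10.84044633 and keeps 120 − 10.84044633 = 109.15955367.

10.84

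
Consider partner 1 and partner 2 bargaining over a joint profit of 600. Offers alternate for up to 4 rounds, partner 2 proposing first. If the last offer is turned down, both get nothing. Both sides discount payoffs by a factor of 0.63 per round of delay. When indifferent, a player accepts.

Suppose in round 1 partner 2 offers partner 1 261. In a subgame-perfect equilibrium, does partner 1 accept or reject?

Reject

Round 4 (partner 1 proposes): rejection yields 0 for partner 2; partner 1 offers 0 and keeps 600.
Round 3 (partner 2 proposes): partner 1 can get 600 next round, worth 0.63 × 600 = 378 now; partner 2 offers that and keeps 222.
Round 2 (partner 1 proposes): partner 2 can get 222 next round, worth 0.63 × 222 = 139.86 now, so partner 1 offers 139.86, keeping 460.14.
So by rejecting in round 1, partner 1 gets 460.14 next round, worth 0.63 × 460.14 = 289.8882 now.
Offer 261 < 289.8882, so partner 1 rejects.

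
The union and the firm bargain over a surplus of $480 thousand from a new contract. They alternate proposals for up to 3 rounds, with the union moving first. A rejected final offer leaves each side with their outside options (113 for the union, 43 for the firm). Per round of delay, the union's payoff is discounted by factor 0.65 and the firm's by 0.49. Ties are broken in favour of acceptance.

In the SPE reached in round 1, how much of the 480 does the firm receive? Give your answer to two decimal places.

Round 3 (the union proposes): the firm gets 43 if talks fail, so the union offers 43 and keeps 437.
Round 2 (the firm proposes): the union can get 437 next round, worth 0.65 × 437 = 284.05 now. The firm offers 284.05 and keeps 480 − 284.05 = 195.95.
Round 1 (the union proposes): the firm can get 195.95 next round, worth 0.49 × 195.95 = 96.0155 now; the union offers that and keeps 383.9845.

96.02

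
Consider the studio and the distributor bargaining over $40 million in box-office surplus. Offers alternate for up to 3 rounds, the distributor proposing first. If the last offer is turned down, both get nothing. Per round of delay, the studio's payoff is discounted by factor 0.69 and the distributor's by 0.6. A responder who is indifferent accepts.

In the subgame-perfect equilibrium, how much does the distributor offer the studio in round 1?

Solve by backward induction from round 3.
Round 3 (the distributor proposes): rejection yields 0 for the studio; the distributor offers 0 and keeps 40.
Round 2 (the studio proposes): the distributor can get 40 next round, worth 0.6 × 40 = 24 now; the studio offers that and keeps 16.
Round 1 (the distributor proposes): the studio can get 16 next round, worth 0.69 × 16 = 11.04 now; the distributor offers that and keeps 28.96.

11.04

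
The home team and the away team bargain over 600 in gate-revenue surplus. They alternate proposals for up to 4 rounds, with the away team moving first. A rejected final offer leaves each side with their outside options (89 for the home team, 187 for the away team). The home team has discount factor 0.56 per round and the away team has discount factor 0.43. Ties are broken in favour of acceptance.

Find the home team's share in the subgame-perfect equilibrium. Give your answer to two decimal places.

Round 4 (the home team proposes): the away team gets 187 if talks fail, so the home team offers 187 and keeps 413.
Round 3 (the away team proposes): the home team can get 413 next round, worth 0.56 × 413 = 231.28 now; the away team offers that and keeps 368.72.
Round 2 (the home team proposes): the away team can get 368.72 next round, worth 0.43 × 368.72 = 158.5496 now. The home team offers 158.5496 and keeps 600 − 158.5496 = 441.4504.
Round 1 (the away team proposes): the home team can get 441.4504 next round, worth 0.56 × 441.4504 = 247.212224 now. The away team offers 247.212224 and keeps 600 − 247.212224 = 352.787776.

247.21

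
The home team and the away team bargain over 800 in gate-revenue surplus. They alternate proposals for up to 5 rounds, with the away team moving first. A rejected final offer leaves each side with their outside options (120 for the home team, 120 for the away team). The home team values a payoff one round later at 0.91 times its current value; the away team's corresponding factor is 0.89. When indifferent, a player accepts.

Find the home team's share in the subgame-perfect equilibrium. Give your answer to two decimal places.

223.65

Round 5 (the away team proposes): the home team gets 120 if talks fail, so the away team offers 120 and keeps 680.
Round 4 (the home team proposes): the away team can get 680 next round, worth 0.89 × 680 = 605.2 now; the home team offers that and keeps 194.8.
Round 3 (the away team proposes): the home team can get 194.8 next round, worth 0.91 × 194.8 = 177.268 now. The away team offers 177.268 and keeps 800 − 177.268 = 622.732.
Round 2 (the home team proposes): the away team can get 622.732 next round, worth 0.89 × 622.732 = 554.23148 now; the home team offers that and keeps 245.76852.
Round 1 (the away team proposes): the home team can get 245.76852 next round, worth 0.91 × 245.76852 = 223.6493532 now. The away team offers 223.6493532 and keeps 800 − 223.6493532 = 576.3506468.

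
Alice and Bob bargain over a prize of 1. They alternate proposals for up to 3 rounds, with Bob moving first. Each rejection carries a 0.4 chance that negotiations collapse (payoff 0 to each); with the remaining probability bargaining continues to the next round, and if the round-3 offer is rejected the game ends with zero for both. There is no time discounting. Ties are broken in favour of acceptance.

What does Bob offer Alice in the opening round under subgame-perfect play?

Round 3 (Bob proposes): rejection yields 0 for Alice; Bob offers 0 and keeps 1.
Round 2 (Alice proposes): rejecting gives Bob an expected 0.6 × 1 = 0.6. Alice offers 0.6 and keeps 1 − 0.6 = 0.4.
Round 1 (Bob proposes): rejecting gives Alice an expected 0.6 × 0.4 = 0.24; Bob offers that and keeps 0.76.

0.24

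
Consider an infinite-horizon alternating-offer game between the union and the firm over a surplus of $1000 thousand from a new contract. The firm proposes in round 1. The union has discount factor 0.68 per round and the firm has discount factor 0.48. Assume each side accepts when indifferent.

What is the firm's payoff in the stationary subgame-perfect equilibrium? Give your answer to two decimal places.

475.06

In a stationary SPE each proposer offers the other exactly their discounted continuation value.
If the firm keeps x when proposing and the union keeps y when proposing, then x = 1000 − 0.68y and y = 1000 − 0.48x.
Solving: x = 1000(1 − 0.68) / (1 − 0.48·0.68) = 320 / 0.6736 ≈ 475.0594.
The union gets 1000 − 475.0594 ≈ 524.9406.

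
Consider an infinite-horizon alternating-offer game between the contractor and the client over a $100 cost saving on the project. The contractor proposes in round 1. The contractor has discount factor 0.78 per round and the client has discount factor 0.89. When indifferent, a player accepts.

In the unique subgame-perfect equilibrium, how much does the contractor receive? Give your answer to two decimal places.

35.97

In a stationary SPE each proposer offers the other exactly their discounted continuation value.
If the contractor keeps x when proposing and the client keeps y when proposing, then x = 100 − 0.89y and y = 100 − 0.78x.
Solving: x = 100(1 − 0.89) / (1 − 0.78·0.89) = 11 / 0.3058 ≈ 35.9712.
The client gets 100 − 35.9712 ≈ 64.0288.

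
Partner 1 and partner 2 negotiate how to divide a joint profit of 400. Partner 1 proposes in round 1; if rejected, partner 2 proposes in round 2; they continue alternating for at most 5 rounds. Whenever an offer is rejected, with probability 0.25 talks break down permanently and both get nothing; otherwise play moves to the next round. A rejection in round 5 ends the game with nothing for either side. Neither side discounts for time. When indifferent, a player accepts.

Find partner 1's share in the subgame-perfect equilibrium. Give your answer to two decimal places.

By backward induction:
Round 5 (partner 1 proposes): partner 2 will accept anything ≥ 0, so partner 1 offers 0 and keeps 400.
Round 4 (partner 2 proposes): rejecting gives partner 1 an expected 0.75 × 400 = 300. Partner 2 offers 300 and keeps 400 − 300 = 100.
Round 3 (partner 1 proposes): rejecting gives partner 2 an expected 0.75 × 100 = 75, so partner 1 offers 75, keeping 325.
Round 2 (partner 2 proposes): rejecting gives partner 1 an expected 0.75 × 325 = 243.75; partner 2 offers that and keeps 156.25.
Round 1 (partner 1 proposes): rejecting gives partner 2 an expected 0.75 × 156.25 = 117.1875. Partner 1 offers 117.1875 and keeps 400 − 117.1875 = 282.8125.

282.81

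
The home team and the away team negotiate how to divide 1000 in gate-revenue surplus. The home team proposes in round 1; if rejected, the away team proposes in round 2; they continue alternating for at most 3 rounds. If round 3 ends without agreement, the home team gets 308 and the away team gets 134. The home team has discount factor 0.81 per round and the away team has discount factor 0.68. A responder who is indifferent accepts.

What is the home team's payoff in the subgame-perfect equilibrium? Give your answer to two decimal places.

796.99

Round 3 (the home team proposes): the away team gets 134 if talks fail, so the home team offers 134 and keeps 866.
Round 2 (the away team proposes): the home team can get 866 next round, worth 0.81 × 866 = 701.46 now. The away team offers 701.46 and keeps 1000 − 701.46 = 298.54.
Round 1 (the home team proposes): the away team can get 298.54 next round, worth 0.68 × 298.54 = 203.0072 now. The home team offers 203.0072 and keeps 1000 − 203.0072 = 796.9928.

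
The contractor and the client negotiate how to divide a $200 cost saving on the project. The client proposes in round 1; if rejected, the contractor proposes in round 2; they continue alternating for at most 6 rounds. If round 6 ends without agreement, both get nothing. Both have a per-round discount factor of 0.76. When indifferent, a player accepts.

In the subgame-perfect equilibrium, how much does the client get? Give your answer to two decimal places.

91.74

By backward induction:
Round 6 (the contractor proposes): rejection yields 0 for the client; the contractor offers 0 and keeps 200.
Round 5 (the client proposes): the contractor can get 200 next round, worth 0.76 × 200 = 152 now, so the client offers 152, keeping 48.
Round 4 (the contractor proposes): the client can get 48 next round, worth 0.76 × 48 = 36.48 now; the contractor offers that and keeps 163.52.
Round 3 (the client proposes): the contractor can get 163.52 next round, worth 0.76 × 163.52 = 124.2752 now, so the client offers 124.2752, keeping 75.7248.
Round 2 (the contractor proposes): the client can get 75.7248 next round, worth 0.76 × 75.7248 = 57.550848 now; the contractor offers that and keeps 142.449152.
Round 1 (the client proposes): the contractor can get 142.449152 next round, worth 0.76 × 142.449152 = 108.26135552 now; the client offers that and keeps 91.73864448.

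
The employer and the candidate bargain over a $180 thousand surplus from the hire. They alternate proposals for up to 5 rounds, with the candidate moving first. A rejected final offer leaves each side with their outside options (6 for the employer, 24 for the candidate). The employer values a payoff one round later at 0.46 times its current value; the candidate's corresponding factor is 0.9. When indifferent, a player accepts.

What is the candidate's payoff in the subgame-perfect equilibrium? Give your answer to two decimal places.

167.26

Round 5 (the candidate proposes): the employer gets 6 if talks fail, so the candidate offers 6 and keeps 174.
Round 4 (the employer proposes): the candidate can get 174 next round, worth 0.9 × 174 = 156.6 now, so the employer offers 156.6, keeping 23.4.
Round 3 (the candidate proposes): the employer can get 23.4 next round, worth 0.46 × 23.4 = 10.764 now, so the candidate offers 10.764, keeping 169.236.
Round 2 (the employer proposes): the candidate can get 169.236 next round, worth 0.9 × 169.236 = 152.3124 now, so the employer offers 152.3124, keeping 27.6876.
Round 1 (the candidate proposes): the employer can get 27.6876 next round, worth 0.46 × 27.6876 = 12.736296 now, so the candidate offers 12.736296, keeping 167.263704.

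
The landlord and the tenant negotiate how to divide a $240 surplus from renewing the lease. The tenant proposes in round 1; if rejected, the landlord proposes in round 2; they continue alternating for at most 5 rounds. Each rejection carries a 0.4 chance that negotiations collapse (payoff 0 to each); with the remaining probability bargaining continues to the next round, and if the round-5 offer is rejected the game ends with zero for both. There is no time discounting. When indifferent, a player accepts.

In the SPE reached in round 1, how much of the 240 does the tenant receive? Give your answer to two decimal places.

161.66

By backward induction:
Round 5 (the tenant proposes): rejection yields 0 for the landlord; the tenant offers 0 and keeps 240.
Round 4 (the landlord proposes): rejecting gives the tenant an expected 0.6 × 240 = 144; the landlord offers that and keeps 96.
Round 3 (the tenant proposes): rejecting gives the landlord an expected 0.6 × 96 = 57.6. The tenant offers 57.6 and keeps 240 − 57.6 = 182.4.
Round 2 (the landlord proposes): rejecting gives the tenant an expected 0.6 × 182.4 = 109.44; the landlord offers that and keeps 130.56.
Round 1 (the tenant proposes): rejecting gives the landlord an expected 0.6 × 130.56 = 78.336. The tenant offers 78.336 and keeps 240 − 78.336 = 161.664.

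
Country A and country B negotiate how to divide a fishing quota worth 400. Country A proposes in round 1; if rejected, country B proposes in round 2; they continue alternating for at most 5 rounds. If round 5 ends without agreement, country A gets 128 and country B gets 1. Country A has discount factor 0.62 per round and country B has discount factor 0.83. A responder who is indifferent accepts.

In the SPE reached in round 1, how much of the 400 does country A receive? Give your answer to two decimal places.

208.65

Round 5 (country A proposes): country B gets 1 if talks fail, so country A offers 1 and keeps 399.
Round 4 (country B proposes): country A can get 399 next round, worth 0.62 × 399 = 247.38 now. Country B offers 247.38 and keeps 400 − 247.38 = 152.62.
Round 3 (country A proposes): country B can get 152.62 next round, worth 0.83 × 152.62 = 126.6746 now; country A offers that and keeps 273.3254.
Round 2 (country B proposes): country A can get 273.3254 next round, worth 0.62 × 273.3254 = 169.461748 now. Country B offers 169.461748 and keeps 400 − 169.461748 = 230.538252.
Round 1 (country A proposes): country B can get 230.538252 next round, worth 0.83 × 230.538252 = 191.34674916 now, so country A offers 191.34674916, keeping 208.65325084.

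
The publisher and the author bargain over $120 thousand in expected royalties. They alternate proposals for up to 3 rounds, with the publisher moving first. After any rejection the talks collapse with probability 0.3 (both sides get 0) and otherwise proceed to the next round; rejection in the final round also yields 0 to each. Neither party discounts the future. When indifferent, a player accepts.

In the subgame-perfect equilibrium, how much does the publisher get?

94.8

Round 3 (the publisher proposes): the author will accept anything ≥ 0, so the publisher offers 0 and keeps 120.
Round 2 (the author proposes): rejecting gives the publisher an expected 0.7 × 120 = 84, so the author offers 84, keeping 36.
Round 1 (the publisher proposes): rejecting gives the author an expected 0.7 × 36 = 25.2; the publisher offers that and keeps 94.8.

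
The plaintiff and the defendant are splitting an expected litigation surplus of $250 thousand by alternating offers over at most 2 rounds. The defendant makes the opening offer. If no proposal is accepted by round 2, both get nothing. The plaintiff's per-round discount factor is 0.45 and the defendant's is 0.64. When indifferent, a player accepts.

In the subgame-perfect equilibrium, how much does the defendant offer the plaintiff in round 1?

Round 2 (the plaintiff proposes): the defendant will accept anything ≥ 0, so the plaintiff offers 0 and keeps 250.
Round 1 (the defendant proposes): the plaintiff can get 250 next round, worth 0.45 × 250 = 112.5 now, so the defendant offers 112.5, keeping 137.5.

112.5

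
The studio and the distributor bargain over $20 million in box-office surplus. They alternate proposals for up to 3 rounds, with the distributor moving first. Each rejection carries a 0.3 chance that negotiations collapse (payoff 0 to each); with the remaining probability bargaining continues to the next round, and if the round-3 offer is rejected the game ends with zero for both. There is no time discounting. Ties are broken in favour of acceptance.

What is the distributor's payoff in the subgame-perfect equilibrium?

15.8

By backward induction:
Round 3 (the distributor proposes): the studio will accept anything ≥ 0, so the distributor offers 0 and keeps 20.
Round 2 (the studio proposes): rejecting gives the distributor an expected 0.7 × 20 = 14, so the studio offers 14, keeping 6.
Round 1 (the distributor proposes): rejecting gives the studio an expected 0.7 × 6 = 4.2, so the distributor offers 4.2, keeping 15.8.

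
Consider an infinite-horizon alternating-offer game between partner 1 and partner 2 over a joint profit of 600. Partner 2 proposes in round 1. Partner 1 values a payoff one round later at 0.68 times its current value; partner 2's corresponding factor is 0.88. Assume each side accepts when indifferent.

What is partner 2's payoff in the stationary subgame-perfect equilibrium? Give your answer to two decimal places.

Let x be partner 2's share when partner 2 proposes and y be partner 1's share when partner 1 proposes.
Partner 1 accepts iff offered ≥ 0.68·y, so x = 600 − 0.68y. Symmetrically y = 600 − 0.88x.
Substituting: x = 600 − 0.68(600 − 0.88x), giving x(1 − 0.88·0.68) = 600(1 − 0.68).
So x = 600 × 0.32 / 0.4016 ≈ 478.0876, and partner 1 receives 600 − x ≈ 121.9124.

478.09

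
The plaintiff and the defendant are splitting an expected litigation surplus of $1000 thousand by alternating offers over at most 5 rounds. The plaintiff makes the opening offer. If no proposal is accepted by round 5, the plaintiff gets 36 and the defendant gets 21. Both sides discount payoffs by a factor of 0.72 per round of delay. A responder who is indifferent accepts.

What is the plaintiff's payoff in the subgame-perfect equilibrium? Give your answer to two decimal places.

Round 5 (the plaintiff proposes): the defendant gets 21 if talks fail, so the plaintiff offers 21 and keeps 979.
Round 4 (the defendant proposes): the plaintiff can get 979 next round, worth 0.72 × 979 = 704.88 now; the defendant offers that and keeps 295.12.
Round 3 (the plaintiff proposes): the defendant can get 295.12 next round, worth 0.72 × 295.12 = 212.4864 now; the plaintiff offers that and keeps 787.5136.
Round 2 (the defendant proposes): the plaintiff can get 787.5136 next round, worth 0.72 × 787.5136 = 567.009792 now; the defendant offers that and keeps 432.990208.
Round 1 (the plaintiff proposes): the defendant can get 432.990208 next round, worth 0.72 × 432.990208 = 311.75294976 now. The plaintiff offers 311.75294976 and keeps 1000 − 311.75294976 = 688.24705024.

688.25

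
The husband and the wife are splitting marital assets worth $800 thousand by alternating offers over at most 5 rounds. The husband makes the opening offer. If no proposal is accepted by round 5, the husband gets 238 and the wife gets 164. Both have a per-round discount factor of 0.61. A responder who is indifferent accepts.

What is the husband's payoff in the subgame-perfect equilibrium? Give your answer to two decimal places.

By backward induction:
Round 5 (the husband proposes): the wife gets 164 if talks fail, so the husband offers 164 and keeps 636.
Round 4 (the wife proposes): the husband can get 636 next round, worth 0.61 × 636 = 387.96 now; the wife offers that and keeps 412.04.
Round 3 (the husband proposes): the wife can get 412.04 next round, worth 0.61 × 412.04 = 251.3444 now. The husband offers 251.3444 and keeps 800 − 251.3444 = 548.6556.
Round 2 (the wife proposes): the husband can get 548.6556 next round, worth 0.61 × 548.6556 = 334.679916 now. The wife offers 334.679916 and keeps 800 − 334.679916 = 465.320084.
Round 1 (the husband proposes): the wife can get 465.320084 next round, worth 0.61 × 465.320084 = 283.84525124 now; the husband offers that and keeps 516.15474876.

516.15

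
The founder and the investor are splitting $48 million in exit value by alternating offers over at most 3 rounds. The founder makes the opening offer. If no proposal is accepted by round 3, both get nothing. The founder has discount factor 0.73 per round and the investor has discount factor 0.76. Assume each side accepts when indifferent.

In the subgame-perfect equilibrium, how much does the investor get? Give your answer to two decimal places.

9.85

Round 3 (the founder proposes): rejection yields 0 for the investor; the founder offers 0 and keeps 48.
Round 2 (the investor proposes): the founder can get 48 next round, worth 0.73 × 48 = 35.04 now. The investor offers 35.04 and keeps 48 − 35.04 = 12.96.
Round 1 (the founder proposes): the investor can get 12.96 next round, worth 0.76 × 12.96 = 9.8496 now. The founder offers 9.8496 and keeps 48 − 9.8496 = 38.1504.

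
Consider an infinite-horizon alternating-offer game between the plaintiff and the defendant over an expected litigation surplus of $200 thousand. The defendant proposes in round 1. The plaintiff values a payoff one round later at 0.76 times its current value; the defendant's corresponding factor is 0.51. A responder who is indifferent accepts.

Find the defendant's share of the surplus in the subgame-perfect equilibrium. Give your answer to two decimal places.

When the defendant proposes, the plaintiff accepts any offer worth at least 0.76 times what the plaintiff would get by proposing next round; and vice versa.
This gives x = 200 − 0.76y and y = 200 − 0.51x, where x and y are each side's share when it proposes.
Hence (1 − 0.76·0.51)x = 200(1 − 0.76), i.e. 0.6124·x = 48.
x ≈ 78.3801; the plaintiff's share is 200 − x ≈ 121.6199.

78.38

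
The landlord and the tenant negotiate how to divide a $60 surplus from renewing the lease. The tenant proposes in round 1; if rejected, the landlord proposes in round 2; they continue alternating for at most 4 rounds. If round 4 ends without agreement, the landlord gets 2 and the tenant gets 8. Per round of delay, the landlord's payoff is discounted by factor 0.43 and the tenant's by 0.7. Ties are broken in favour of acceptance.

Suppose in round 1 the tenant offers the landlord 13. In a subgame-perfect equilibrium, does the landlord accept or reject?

Work out the landlord's continuation value if the offer is rejected.
Round 4 (the landlord proposes): the tenant gets 8 if talks fail, so the landlord offers 8 and keeps 52.
Round 3 (the tenant proposes): the landlord can get 52 next round, worth 0.43 × 52 = 22.36 now, so the tenant offers 22.36, keeping 37.64.
Round 2 (the landlord proposes): the tenant can get 37.64 next round, worth 0.7 × 37.64 = 26.348 now. The landlord offers 26.348 and keeps 60 − 26.348 = 33.652.
So by rejecting in round 1, the landlord gets 33.652 next round, worth 0.43 × 33.652 = 14.47036 now.
Offer 13 < 14.47036, so the landlord rejects.

Reject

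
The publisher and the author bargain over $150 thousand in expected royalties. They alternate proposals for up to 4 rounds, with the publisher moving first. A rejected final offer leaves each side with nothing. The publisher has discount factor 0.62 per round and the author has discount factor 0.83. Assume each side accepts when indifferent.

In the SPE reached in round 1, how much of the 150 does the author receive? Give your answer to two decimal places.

111.38

Round 4 (the author proposes): the publisher will accept anything ≥ 0, so the author offers 0 and keeps 150.
Round 3 (the publisher proposes): the author can get 150 next round, worth 0.83 × 150 = 124.5 now. The publisher offers 124.5 and keeps 150 − 124.5 = 25.5.
Round 2 (the author proposes): the publisher can get 25.5 next round, worth 0.62 × 25.5 = 15.81 now; the author offers that and keeps 134.19.
Round 1 (the publisher proposes): the author can get 134.19 next round, worth 0.83 × 134.19 = 111.3777 now; the publisher offers that and keeps 38.6223.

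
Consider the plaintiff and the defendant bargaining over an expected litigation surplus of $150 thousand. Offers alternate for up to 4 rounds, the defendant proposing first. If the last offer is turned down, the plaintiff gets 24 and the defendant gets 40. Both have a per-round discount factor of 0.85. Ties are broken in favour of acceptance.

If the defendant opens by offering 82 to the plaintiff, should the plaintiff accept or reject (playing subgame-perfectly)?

Reject

Work out the plaintiff's continuation value if the offer is rejected.
Round 4 (the plaintiff proposes): the defendant gets 40 if talks fail, so the plaintiff offers 40 and keeps 110.
Round 3 (the defendant proposes): the plaintiff can get 110 next round, worth 0.85 × 110 = 93.5 now. The defendant offers 93.5 and keeps 150 − 93.5 = 56.5.
Round 2 (the plaintiff proposes): the defendant can get 56.5 next round, worth 0.85 × 56.5 = 48.025 now, so the plaintiff offers 48.025, keeping 101.975.
So by rejecting in round 1, the plaintiff gets 101.975 next round, worth 0.85 × 101.975 = 86.67875 now.
Offer 82 < 86.67875, so the plaintiff rejects.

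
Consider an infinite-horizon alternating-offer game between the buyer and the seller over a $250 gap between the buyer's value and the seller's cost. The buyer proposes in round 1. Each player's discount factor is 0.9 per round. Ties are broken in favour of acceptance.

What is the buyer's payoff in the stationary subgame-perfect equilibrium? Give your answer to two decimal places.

131.58

When the buyer proposes, the seller accepts any offer worth at least 0.9 times what the seller would get by proposing next round; and vice versa.
This gives x = 250 − 0.9y and y = 250 − 0.9x, where x and y are each side's share when it proposes.
Hence (1 − 0.9·0.9)x = 250(1 − 0.9), i.e. 0.19·x = 25.
x ≈ 131.5789; the seller's share is 250 − x ≈ 118.4211.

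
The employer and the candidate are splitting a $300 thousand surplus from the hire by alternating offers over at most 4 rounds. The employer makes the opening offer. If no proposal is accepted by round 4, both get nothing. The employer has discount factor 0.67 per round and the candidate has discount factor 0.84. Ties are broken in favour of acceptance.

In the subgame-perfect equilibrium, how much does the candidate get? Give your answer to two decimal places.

Work backward from the last round.
Round 4 (the candidate proposes): the employer will accept anything ≥ 0, so the candidate offers 0 and keeps 300.
Round 3 (the employer proposes): the candidate can get 300 next round, worth 0.84 × 300 = 252 now, so the employer offers 252, keeping 48.
Round 2 (the candidate proposes): the employer can get 48 next round, worth 0.67 × 48 = 32.16 now; the candidate offers that and keeps 267.84.
Round 1 (the employer proposes): the candidate can get 267.84 next round, worth 0.84 × 267.84 = 224.9856 now, so the employer offers 224.9856, keeping 75.0144.

224.99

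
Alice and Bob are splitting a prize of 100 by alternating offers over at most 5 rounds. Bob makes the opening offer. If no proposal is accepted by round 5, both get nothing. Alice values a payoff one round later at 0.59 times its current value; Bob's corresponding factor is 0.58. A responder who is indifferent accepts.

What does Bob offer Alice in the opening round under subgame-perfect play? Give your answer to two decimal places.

33.26

Round 5 (Bob proposes): Alice will accept anything ≥ 0, so Bob offers 0 and keeps 100.
Round 4 (Alice proposes): Bob can get 100 next round, worth 0.58 × 100 = 58 now. Alice offers 58 and keeps 100 − 58 = 42.
Round 3 (Bob proposes): Alice can get 42 next round, worth 0.59 × 42 = 24.78 now. Bob offers 24.78 and keeps 100 − 24.78 = 75.22.
Round 2 (Alice proposes): Bob can get 75.22 next round, worth 0.58 × 75.22 = 43.6276 now, so Alice offers 43.6276, keeping 56.3724.
Round 1 (Bob proposes): Alice can get 56.3724 next round, worth 0.59 × 56.3724 = 33.259716 now. Bob offers 33.259716 and keeps 100 − 33.259716 = 66.740284.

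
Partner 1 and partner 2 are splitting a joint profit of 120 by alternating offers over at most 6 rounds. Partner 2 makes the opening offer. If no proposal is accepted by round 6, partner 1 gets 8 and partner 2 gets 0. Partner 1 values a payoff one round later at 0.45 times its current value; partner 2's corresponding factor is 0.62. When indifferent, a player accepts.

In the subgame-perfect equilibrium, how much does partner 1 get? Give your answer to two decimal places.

30.45

Round 6 (partner 1 proposes): rejection yields 0 for partner 2; partner 1 offers 0 and keeps 120.
Round 5 (partner 2 proposes): partner 1 can get 120 next round, worth 0.45 × 120 = 54 now. Partner 2 offers 54 and keeps 120 − 54 = 66.
Round 4 (partner 1 proposes): partner 2 can get 66 next round, worth 0.62 × 66 = 40.92 now. Partner 1 offers 40.92 and keeps 120 − 40.92 = 79.08.
Round 3 (partner 2 proposes): partner 1 can get 79.08 next round, worth 0.45 × 79.08 = 35.586 now; partner 2 offers that and keeps 84.414.
Round 2 (partner 1 proposes): partner 2 can get 84.414 next round, worth 0.62 × 84.414 = 52.33668 now. Partner 1 offers 52.33668 and keeps 120 − 52.33668 = 67.66332.
Round 1 (partner 2 proposes): partner 1 can get 67.66332 next round, worth 0.45 × 67.66332 = 30.448494 now, so partner 2 offers 30.448494, keeping 89.551506.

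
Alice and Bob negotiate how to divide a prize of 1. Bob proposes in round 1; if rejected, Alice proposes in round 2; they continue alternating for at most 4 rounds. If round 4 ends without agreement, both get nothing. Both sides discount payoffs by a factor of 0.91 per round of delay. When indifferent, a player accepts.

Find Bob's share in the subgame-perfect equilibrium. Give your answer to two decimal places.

0.16

Round 4 (Alice proposes): Bob will accept anything ≥ 0, so Alice offers 0 and keeps 1.
Round 3 (Bob proposes): Alice can get 1 next round, worth 0.91 × 1 = 0.91 now; Bob offers that and keeps 0.09.
Round 2 (Alice proposes): Bob can get 0.09 next round, worth 0.91 × 0.09 = 0.0819 now, so Alice offers 0.0819, keeping 0.9181.
Round 1 (Bob proposes): Alice can get 0.9181 next round, worth 0.91 × 0.9181 = 0.835471 now, so Bob offers 0.835471, keeping 0.164529.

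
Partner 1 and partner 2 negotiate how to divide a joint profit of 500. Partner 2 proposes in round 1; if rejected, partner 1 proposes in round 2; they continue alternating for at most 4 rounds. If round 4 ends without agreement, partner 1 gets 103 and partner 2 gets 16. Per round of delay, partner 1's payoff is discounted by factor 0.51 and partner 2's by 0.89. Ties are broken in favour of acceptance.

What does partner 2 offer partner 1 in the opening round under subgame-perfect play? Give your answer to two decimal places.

140.09

Solve by backward induction from round 4.
Round 4 (partner 1 proposes): partner 2 gets 16 if talks fail, so partner 1 offers 16 and keeps 484.
Round 3 (partner 2 proposes): partner 1 can get 484 next round, worth 0.51 × 484 = 246.84 now. Partner 2 offers 246.84 and keeps 500 − 246.84 = 253.16.
Round 2 (partner 1 proposes): partner 2 can get 253.16 next round, worth 0.89 × 253.16 = 225.3124 now. Partner 1 offers 225.3124 and keeps 500 − 225.3124 = 274.6876.
Round 1 (partner 2 proposes): partner 1 can get 274.6876 next round, worth 0.51 × 274.6876 = 140.090676 now. Partner 2 offers 140.090676 and keeps 500 − 140.090676 = 359.909324.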